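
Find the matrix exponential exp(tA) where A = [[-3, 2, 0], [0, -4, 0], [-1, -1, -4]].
A has Jordan form J = [[-4, 1, 0], [0, -4, 0], [0, 0, -3]] with A = PJP^{-1}, so e^{tA} = P e^{tJ} P^{-1}.

For a Jordan block J_k(λ), e^{tJ_k(λ)} = e^{λt} · (I + tN + t^2 N^2/2! + ... + t^{k-1} N^{k-1}/(k-1)!) where N is the nilpotent superdiagonal part.

Assembling the blocks and conjugating back gives the entries of e^{tA} as shown above.

e^{tA} = [[e^{-3*t}, (2*e^{t} - 2)*e^{-4*t}, 0], [0, e^{-4*t}, 0], [(1 - e^{t})*e^{-4*t}, (t - 2*e^{t} + 2)*e^{-4*t}, e^{-4*t}]]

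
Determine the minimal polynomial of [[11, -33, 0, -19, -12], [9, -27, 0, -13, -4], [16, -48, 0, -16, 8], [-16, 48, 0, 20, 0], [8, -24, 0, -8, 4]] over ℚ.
m_A(x) = x^2(x - 4)

The characteristic polynomial factors as x^3(x - 4)^2. The minimal polynomial is ∏(x - λ)^{k_λ} where k_λ is the size of the largest Jordan block at λ.

For λ = 0: rank(A) = 3, and the largest Jordan block has size 2 (the smallest k with rank(A^k) = rank(A^(k+1))).
For λ = 4: rank(A - 4I) = 3, and the largest Jordan block has size 1 (the smallest k with rank((A - 4I)^k) = rank((A - 4I)^(k+1))).

So m_A(x) = x^2(x - 4).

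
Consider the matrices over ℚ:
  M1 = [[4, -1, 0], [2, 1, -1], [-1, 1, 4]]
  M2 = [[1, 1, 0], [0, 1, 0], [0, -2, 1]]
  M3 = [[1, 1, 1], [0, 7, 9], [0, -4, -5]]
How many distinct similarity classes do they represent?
Characteristic polynomials: χ_{M1} = (x - 3)^3, χ_{M2} = (x - 1)^3, χ_{M3} = (x - 1)^3.

{M1}: invariant factors (x - 3)^3.

{M2}: invariant factors x - 1, (x - 1)^2.

{M3}: invariant factors (x - 1)^3.

Matrices are similar if and only if their invariant-factor lists agree; the partition into similarity classes is {M1}, {M2}, {M3}.

3 classes: {M1}, {M2}, {M3}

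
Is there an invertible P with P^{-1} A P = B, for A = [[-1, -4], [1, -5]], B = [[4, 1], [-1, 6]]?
No.

trace(A) = -6 but trace(B) = 10. The trace is a similarity invariant, so A and B are not similar.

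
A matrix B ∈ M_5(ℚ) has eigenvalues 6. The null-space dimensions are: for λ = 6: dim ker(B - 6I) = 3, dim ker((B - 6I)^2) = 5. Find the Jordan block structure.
Jordan blocks: (6, 2), (6, 2), (6, 1)

λ = 6: successive nullity increments [3, 2] count blocks of size ≥ k; block sizes are [2, 2, 1].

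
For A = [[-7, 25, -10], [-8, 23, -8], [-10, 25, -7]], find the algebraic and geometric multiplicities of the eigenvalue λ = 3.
algebraic multiplicity 3, geometric multiplicity 2

The characteristic polynomial is (x - 3)^3, so the factor x - 3 appears with exponent 3: the algebraic multiplicity is 3.

rank(A - 3I) = 1, so the eigenspace has dimension 3 - 1 = 2: the geometric multiplicity is 2.

Since 2 < 3, A is not diagonalizable.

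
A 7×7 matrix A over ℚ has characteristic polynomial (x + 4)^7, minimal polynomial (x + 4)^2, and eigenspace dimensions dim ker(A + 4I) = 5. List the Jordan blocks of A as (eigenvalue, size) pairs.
λ = -4: algebraic multiplicity 7 (exponent in χ_A), largest block size 2 (exponent in m_A), 5 blocks (geometric multiplicity). These force block sizes [2, 2, 1, 1, 1].

Jordan blocks: (-4, 2), (-4, 2), (-4, 1), (-4, 1), (-4, 1)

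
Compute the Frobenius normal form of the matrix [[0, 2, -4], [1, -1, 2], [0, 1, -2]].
R = [[0, 0, 0], [1, 0, 2], [0, 1, -3]]

The invariant factors of A (the non-unit diagonal entries of the Smith normal form of xI - A over ℚ[x]) are x(x^2 + 3x - 2), each dividing the next. The characteristic polynomial is their product, x(x^2 + 3x - 2).

The rational canonical form is the block-diagonal matrix of companion matrices C(f_i):
R = [[0, 0, 0], [1, 0, 2], [0, 1, -3]].

Note the characteristic polynomial does not split into linear factors over ℚ, so A has no Jordan form over ℚ; the rational canonical form exists over any field.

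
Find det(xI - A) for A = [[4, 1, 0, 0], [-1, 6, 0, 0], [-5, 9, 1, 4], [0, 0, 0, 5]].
xI - A = [[x - 4, -1, 0, 0], [1, x - 6, 0, 0], [5, -9, x - 1, -4], [0, 0, 0, x - 5]].

Expanding det(xI - A) along the first row:
det(xI - A) = + (x - 4)·det([[x - 6, 0, 0], [-9, x - 1, -4], [0, 0, x - 5]]) - (-1)·det([[1, 0, 0], [5, x - 1, -4], [0, 0, x - 5]]) + (0)·det([[1, x - 6, 0], [5, -9, -4], [0, 0, x - 5]]) - (0)·det([[1, x - 6, 0], [5, -9, x - 1], [0, 0, 0]]).

Evaluating gives χ_A(x) = x^4 - 16x^3 + 90x^2 - 200x + 125 = (x - 5)^3(x - 1).

χ_A(x) = (x - 5)^3(x - 1)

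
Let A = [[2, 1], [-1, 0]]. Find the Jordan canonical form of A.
J = [[1, 1], [0, 1]]

The characteristic polynomial is det(xI - A) = (x - 1)^2, so the eigenvalues are 1 (algebraic multiplicity 2).

For λ = 1: rank(A - I) = 1, rank((A - I)^2) = 0. The eigenspace has dimension 2 - 1 = 1, so there is 1 Jordan block; the rank sequence gives block sizes [2].

Assembling the blocks gives the Jordan form J above.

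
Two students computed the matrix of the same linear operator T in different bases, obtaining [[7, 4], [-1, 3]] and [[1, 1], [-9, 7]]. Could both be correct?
No.

trace(A) = 10 but trace(B) = 8. The trace is a similarity invariant, so A and B are not similar.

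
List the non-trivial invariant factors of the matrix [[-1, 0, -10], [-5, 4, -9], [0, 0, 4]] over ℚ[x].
(x - 4)^2(x + 1)

The Jordan structure of A has elementary divisors (x + 1), (x - 4)^2. Arranging the block sizes at each eigenvalue in decreasing order and taking row products gives the invariant factors.

Invariant factors (smallest first, each dividing the next): (x - 4)^2(x + 1).

Check: the last factor (x - 4)^2(x + 1) is the minimal polynomial, and the product (x - 4)^2(x + 1) is the characteristic polynomial.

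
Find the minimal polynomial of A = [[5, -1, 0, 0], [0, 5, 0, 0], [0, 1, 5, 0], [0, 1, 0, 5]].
m_A(x) = (x - 5)^2

The characteristic polynomial factors as (x - 5)^4. The minimal polynomial is ∏(x - λ)^{k_λ} where k_λ is the size of the largest Jordan block at λ.

For λ = 5: rank(A - 5I) = 1, and the largest Jordan block has size 2 (the smallest k with rank((A - 5I)^k) = rank((A - 5I)^(k+1))).

So m_A(x) = (x - 5)^2.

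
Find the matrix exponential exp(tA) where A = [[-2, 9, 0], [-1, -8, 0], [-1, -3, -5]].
e^{tA} = [[(3*t + 1)*e^{-5*t}, 9*t*e^{-5*t}, 0], [-t*e^{-5*t}, (1 - 3*t)*e^{-5*t}, 0], [-t*e^{-5*t}, -3*t*e^{-5*t}, e^{-5*t}]]

A has Jordan form J = [[-5, 1, 0], [0, -5, 0], [0, 0, -5]] with A = PJP^{-1}, so e^{tA} = P e^{tJ} P^{-1}.

For a Jordan block J_k(λ), e^{tJ_k(λ)} = e^{λt} · (I + tN + t^2 N^2/2! + ... + t^{k-1} N^{k-1}/(k-1)!) where N is the nilpotent superdiagonal part.

Assembling the blocks and conjugating back gives the entries of e^{tA} as shown above.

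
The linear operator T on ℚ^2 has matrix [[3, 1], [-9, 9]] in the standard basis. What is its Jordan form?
J = [[6, 1], [0, 6]]

The characteristic polynomial is det(xI - A) = (x - 6)^2, so the eigenvalues are 6 (algebraic multiplicity 2).

For λ = 6: rank(A - 6I) = 1, rank((A - 6I)^2) = 0. The eigenspace has dimension 2 - 1 = 1, so there is 1 Jordan block; the rank sequence gives block sizes [2].

Assembling the blocks gives the Jordan form J above.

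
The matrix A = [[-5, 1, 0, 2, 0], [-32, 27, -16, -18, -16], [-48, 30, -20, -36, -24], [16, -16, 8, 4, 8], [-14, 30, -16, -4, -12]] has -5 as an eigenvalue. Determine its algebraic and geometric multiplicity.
The characteristic polynomial is (x - 4)^2(x + 4)(x + 5)^2, so the factor x + 5 appears with exponent 2: the algebraic multiplicity is 2.

rank(A + 5I) = 4, so the eigenspace has dimension 5 - 4 = 1: the geometric multiplicity is 1.

Since 1 < 2, A is not diagonalizable.

algebraic multiplicity 2, geometric multiplicity 1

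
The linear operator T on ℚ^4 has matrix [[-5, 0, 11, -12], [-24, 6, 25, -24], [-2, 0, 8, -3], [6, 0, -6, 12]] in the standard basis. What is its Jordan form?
J = [[3, 0, 0, 0], [0, 6, 1, 0], [0, 0, 6, 1], [0, 0, 0, 6]]

The characteristic polynomial is det(xI - A) = (x - 6)^3(x - 3), so the eigenvalues are 3 (algebraic multiplicity 1), 6 (algebraic multiplicity 3).

For λ = 3: algebraic multiplicity 1 gives one 1×1 block.

For λ = 6: rank(A - 6I) = 3, rank((A - 6I)^2) = 2, rank((A - 6I)^3) = 1. The eigenspace has dimension 4 - 3 = 1, so there is 1 Jordan block; the rank sequence gives block sizes [3].

Assembling the blocks gives the Jordan form J above.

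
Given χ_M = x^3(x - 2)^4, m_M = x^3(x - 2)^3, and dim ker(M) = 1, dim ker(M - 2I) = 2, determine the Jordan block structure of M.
λ = 0: algebraic multiplicity 3 (exponent in χ_M), largest block size 3 (exponent in m_M), 1 block (geometric multiplicity). This forces block sizes [3].
λ = 2: algebraic multiplicity 4 (exponent in χ_M), largest block size 3 (exponent in m_M), 2 blocks (geometric multiplicity). These force block sizes [3, 1].

Jordan blocks: (0, 3), (2, 3), (2, 1)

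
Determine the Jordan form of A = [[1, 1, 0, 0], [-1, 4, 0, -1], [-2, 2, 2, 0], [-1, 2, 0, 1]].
The characteristic polynomial is det(xI - A) = (x - 2)^4, so the eigenvalues are 2 (algebraic multiplicity 4).

For λ = 2: rank(A - 2I) = 2, rank((A - 2I)^2) = 1, rank((A - 2I)^3) = 0. The eigenspace has dimension 4 - 2 = 2, so there are 2 Jordan blocks; the rank sequence gives block sizes [3, 1].

Assembling the blocks gives the Jordan form J above.

J = [[2, 1, 0, 0], [0, 2, 1, 0], [0, 0, 2, 0], [0, 0, 0, 2]]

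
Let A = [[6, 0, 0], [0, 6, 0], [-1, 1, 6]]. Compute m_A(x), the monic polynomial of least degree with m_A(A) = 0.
m_A(x) = (x - 6)^2

The characteristic polynomial factors as (x - 6)^3. The minimal polynomial is ∏(x - λ)^{k_λ} where k_λ is the size of the largest Jordan block at λ.

For λ = 6: rank(A - 6I) = 1, and the largest Jordan block has size 2 (the smallest k with rank((A - 6I)^k) = rank((A - 6I)^(k+1))).

So m_A(x) = (x - 6)^2.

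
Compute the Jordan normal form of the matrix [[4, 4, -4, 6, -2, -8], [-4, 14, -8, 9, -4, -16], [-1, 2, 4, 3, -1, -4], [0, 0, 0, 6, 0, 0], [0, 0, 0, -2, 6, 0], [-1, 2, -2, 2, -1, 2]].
The characteristic polynomial is det(xI - A) = (x - 6)^6, so the eigenvalues are 6 (algebraic multiplicity 6).

For λ = 6: rank(A - 6I) = 2, rank((A - 6I)^2) = 0. The eigenspace has dimension 6 - 2 = 4, so there are 4 Jordan blocks; the rank sequence gives block sizes [2, 2, 1, 1].

Assembling the blocks gives the Jordan form J above.

J = [[6, 1, 0, 0, 0, 0], [0, 6, 0, 0, 0, 0], [0, 0, 6, 1, 0, 0], [0, 0, 0, 6, 0, 0], [0, 0, 0, 0, 6, 0], [0, 0, 0, 0, 0, 6]]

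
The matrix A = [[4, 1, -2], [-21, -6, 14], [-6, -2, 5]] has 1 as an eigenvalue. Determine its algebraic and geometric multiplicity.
The characteristic polynomial is (x - 1)^3, so the factor x - 1 appears with exponent 3: the algebraic multiplicity is 3.

rank(A - I) = 1, so the eigenspace has dimension 3 - 1 = 2: the geometric multiplicity is 2.

Since 2 < 3, A is not diagonalizable.

algebraic multiplicity 3, geometric multiplicity 2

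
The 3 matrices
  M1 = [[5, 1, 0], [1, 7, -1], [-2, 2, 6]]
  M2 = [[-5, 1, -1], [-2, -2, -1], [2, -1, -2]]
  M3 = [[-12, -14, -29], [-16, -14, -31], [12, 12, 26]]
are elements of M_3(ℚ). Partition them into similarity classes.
3 classes: {M1}, {M2}, {M3}

Characteristic polynomials: χ_{M1} = (x - 6)^3, χ_{M2} = (x + 3)^3, χ_{M3} = (x - 2)^2(x + 4).

{M1}: invariant factors (x - 6)^3.

{M2}: invariant factors x + 3, (x + 3)^2.

{M3}: invariant factors (x - 2)^2(x + 4).

Matrices are similar if and only if their invariant-factor lists agree; the partition into similarity classes is {M1}, {M2}, {M3}.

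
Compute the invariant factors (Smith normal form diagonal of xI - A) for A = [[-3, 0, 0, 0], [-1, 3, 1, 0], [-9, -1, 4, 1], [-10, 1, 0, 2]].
(x - 3)^3(x + 3)

The Jordan structure of A has elementary divisors (x + 3), (x - 3)^3. Arranging the block sizes at each eigenvalue in decreasing order and taking row products gives the invariant factors.

Invariant factors (smallest first, each dividing the next): (x - 3)^3(x + 3).

Check: the last factor (x - 3)^3(x + 3) is the minimal polynomial, and the product (x - 3)^3(x + 3) is the characteristic polynomial.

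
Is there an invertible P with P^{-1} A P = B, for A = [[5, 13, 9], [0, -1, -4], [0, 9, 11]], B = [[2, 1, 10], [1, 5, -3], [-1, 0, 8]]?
Two matrices over a field are similar if and only if they have the same invariant factors.

Both A and B have characteristic polynomial (x - 5)^3 and minimal polynomial (x - 5)^3. Computing further, both have invariant factors (x - 5)^3. Hence A and B are similar.

Yes.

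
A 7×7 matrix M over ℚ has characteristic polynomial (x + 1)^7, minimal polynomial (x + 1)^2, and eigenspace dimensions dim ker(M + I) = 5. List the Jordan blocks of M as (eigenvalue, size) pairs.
λ = -1: algebraic multiplicity 7 (exponent in χ_M), largest block size 2 (exponent in m_M), 5 blocks (geometric multiplicity). These force block sizes [2, 2, 1, 1, 1].

Jordan blocks: (-1, 2), (-1, 2), (-1, 1), (-1, 1), (-1, 1)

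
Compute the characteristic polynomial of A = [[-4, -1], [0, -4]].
χ_A(x) = (x + 4)^2

xI - A = [[x + 4, 1], [0, x + 4]].

Expanding det(xI - A) along the first row:
det(xI - A) = + (x + 4)·det([[x + 4]]) - (1)·det([[0]]).

Evaluating gives χ_A(x) = x^2 + 8x + 16 = (x + 4)^2.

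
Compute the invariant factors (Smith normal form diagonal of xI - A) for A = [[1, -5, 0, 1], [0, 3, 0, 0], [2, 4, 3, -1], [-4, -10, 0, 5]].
The Jordan structure of A has elementary divisors (x - 3)^2, (x - 3)^2. Arranging the block sizes at each eigenvalue in decreasing order and taking row products gives the invariant factors.

Invariant factors (smallest first, each dividing the next): (x - 3)^2, (x - 3)^2.

Check: the last factor (x - 3)^2 is the minimal polynomial, and the product (x - 3)^4 is the characteristic polynomial.

(x - 3)^2, (x - 3)^2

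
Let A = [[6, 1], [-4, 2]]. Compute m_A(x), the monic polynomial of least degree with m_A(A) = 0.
The characteristic polynomial factors as (x - 4)^2. The minimal polynomial is ∏(x - λ)^{k_λ} where k_λ is the size of the largest Jordan block at λ.

For λ = 4: rank(A - 4I) = 1, and the largest Jordan block has size 2 (the smallest k with rank((A - 4I)^k) = rank((A - 4I)^(k+1))).

So m_A(x) = (x - 4)^2.

m_A(x) = (x - 4)^2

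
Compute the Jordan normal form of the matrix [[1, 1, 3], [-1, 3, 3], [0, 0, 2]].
The characteristic polynomial is det(xI - A) = (x - 2)^3, so the eigenvalues are 2 (algebraic multiplicity 3).

For λ = 2: rank(A - 2I) = 1, rank((A - 2I)^2) = 0. The eigenspace has dimension 3 - 1 = 2, so there are 2 Jordan blocks; the rank sequence gives block sizes [2, 1].

Assembling the blocks gives the Jordan form J above.

J = [[2, 1, 0], [0, 2, 0], [0, 0, 2]]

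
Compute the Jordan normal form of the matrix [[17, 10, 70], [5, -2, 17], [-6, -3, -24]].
The characteristic polynomial is det(xI - A) = (x + 3)^3, so the eigenvalues are -3 (algebraic multiplicity 3).

For λ = -3: rank(A + 3I) = 2, rank((A + 3I)^2) = 1, rank((A + 3I)^3) = 0. The eigenspace has dimension 3 - 2 = 1, so there is 1 Jordan block; the rank sequence gives block sizes [3].

Assembling the blocks gives the Jordan form J above.

J = [[-3, 1, 0], [0, -3, 1], [0, 0, -3]]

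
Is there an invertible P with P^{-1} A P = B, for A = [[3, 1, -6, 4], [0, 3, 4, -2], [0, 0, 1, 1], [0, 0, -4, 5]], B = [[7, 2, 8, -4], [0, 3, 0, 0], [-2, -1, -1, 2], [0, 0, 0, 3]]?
No.

Both have characteristic polynomial (x - 3)^4 and minimal polynomial (x - 3)^2. But rank(A - 3I) = 2 for A while rank(B - 3I) = 1 for B, so the number of Jordan blocks at λ = 3 differs. A and B are not similar.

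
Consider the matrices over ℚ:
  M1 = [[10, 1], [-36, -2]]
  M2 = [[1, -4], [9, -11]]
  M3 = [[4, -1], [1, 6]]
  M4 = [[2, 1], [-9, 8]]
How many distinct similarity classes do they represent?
Characteristic polynomials: χ_{M1} = (x - 4)^2, χ_{M2} = (x + 5)^2, χ_{M3} = (x - 5)^2, χ_{M4} = (x - 5)^2.

{M1}: invariant factors (x - 4)^2.

{M2}: invariant factors (x + 5)^2.

{M3, M4}: invariant factors (x - 5)^2.

Matrices are similar if and only if their invariant-factor lists agree; the partition into similarity classes is {M1}, {M2}, {M3, M4}.

3 classes: {M1}, {M2}, {M3, M4}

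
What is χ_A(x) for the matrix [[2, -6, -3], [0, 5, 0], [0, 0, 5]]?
xI - A = [[x - 2, 6, 3], [0, x - 5, 0], [0, 0, x - 5]].

Expanding det(xI - A) along the first row:
det(xI - A) = + (x - 2)·det([[x - 5, 0], [0, x - 5]]) - (6)·det([[0, 0], [0, x - 5]]) + (3)·det([[0, x - 5], [0, 0]]).

Evaluating gives χ_A(x) = x^3 - 12x^2 + 45x - 50 = (x - 5)^2(x - 2).

χ_A(x) = (x - 5)^2(x - 2)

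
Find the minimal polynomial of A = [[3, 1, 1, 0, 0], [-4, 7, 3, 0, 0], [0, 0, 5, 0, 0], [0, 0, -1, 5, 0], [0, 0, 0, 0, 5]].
m_A(x) = (x - 5)^3

The characteristic polynomial factors as (x - 5)^5. The minimal polynomial is ∏(x - λ)^{k_λ} where k_λ is the size of the largest Jordan block at λ.

For λ = 5: rank(A - 5I) = 2, and the largest Jordan block has size 3 (the smallest k with rank((A - 5I)^k) = rank((A - 5I)^(k+1))).

So m_A(x) = (x - 5)^3.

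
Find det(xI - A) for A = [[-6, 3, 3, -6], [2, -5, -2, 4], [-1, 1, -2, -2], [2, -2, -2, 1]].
χ_A(x) = (x + 3)^4

xI - A = [[x + 6, -3, -3, 6], [-2, x + 5, 2, -4], [1, -1, x + 2, 2], [-2, 2, 2, x - 1]].

Expanding det(xI - A) along the first row:
det(xI - A) = + (x + 6)·det([[x + 5, 2, -4], [-1, x + 2, 2], [2, 2, x - 1]]) - (-3)·det([[-2, 2, -4], [1, x + 2, 2], [-2, 2, x - 1]]) + (-3)·det([[-2, x + 5, -4], [1, -1, 2], [-2, 2, x - 1]]) - (6)·det([[-2, x + 5, 2], [1, -1, x + 2], [-2, 2, 2]]).

Evaluating gives χ_A(x) = x^4 + 12x^3 + 54x^2 + 108x + 81 = (x + 3)^4.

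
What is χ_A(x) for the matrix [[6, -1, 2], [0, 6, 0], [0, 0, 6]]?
χ_A(x) = (x - 6)^3

xI - A = [[x - 6, 1, -2], [0, x - 6, 0], [0, 0, x - 6]].

Expanding det(xI - A) along the first row:
det(xI - A) = + (x - 6)·det([[x - 6, 0], [0, x - 6]]) - (1)·det([[0, 0], [0, x - 6]]) + (-2)·det([[0, x - 6], [0, 0]]).

Evaluating gives χ_A(x) = x^3 - 18x^2 + 108x - 216 = (x - 6)^3.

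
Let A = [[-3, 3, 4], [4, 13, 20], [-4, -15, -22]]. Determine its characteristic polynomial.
xI - A = [[x + 3, -3, -4], [-4, x - 13, -20], [4, 15, x + 22]].

Expanding det(xI - A) along the first row:
det(xI - A) = + (x + 3)·det([[x - 13, -20], [15, x + 22]]) - (-3)·det([[-4, -20], [4, x + 22]]) + (-4)·det([[-4, x - 13], [4, 15]]).

Evaluating gives χ_A(x) = x^3 + 12x^2 + 45x + 50 = (x + 2)(x + 5)^2.

χ_A(x) = (x + 2)(x + 5)^2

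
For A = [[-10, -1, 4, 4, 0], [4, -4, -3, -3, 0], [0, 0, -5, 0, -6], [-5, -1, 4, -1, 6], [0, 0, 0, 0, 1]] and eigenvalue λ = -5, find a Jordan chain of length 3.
v_1 = [[0, 0, 1, 0, 0]]^T, v_2 = [[4, -3, 0, 4, 0]]^T, v_3 = [[-1, 1, 0, -1, 0]]^T

We seek v_1 ∈ ker((A + 5I)^3) \ ker((A + 5I)^2), then set v_{i+1} = (A + 5I) v_i.

One such chain is v_1 = [[0, 0, 1, 0, 0]]^T, v_2 = [[4, -3, 0, 4, 0]]^T, v_3 = [[-1, 1, 0, -1, 0]]^T. Check: (A + 5I) v_3 = [[0, 0, 0, 0, 0]]^T = 0.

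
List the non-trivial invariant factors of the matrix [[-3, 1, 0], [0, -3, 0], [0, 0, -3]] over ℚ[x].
The Jordan structure of A has elementary divisors (x + 3)^2, (x + 3). Arranging the block sizes at each eigenvalue in decreasing order and taking row products gives the invariant factors.

Invariant factors (smallest first, each dividing the next): x + 3, (x + 3)^2.

Check: the last factor (x + 3)^2 is the minimal polynomial, and the product (x + 3)^3 is the characteristic polynomial.

x + 3, (x + 3)^2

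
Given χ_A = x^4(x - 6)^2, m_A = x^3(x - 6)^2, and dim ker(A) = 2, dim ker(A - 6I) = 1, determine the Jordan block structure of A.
Jordan blocks: (0, 3), (0, 1), (6, 2)

λ = 0: algebraic multiplicity 4 (exponent in χ_A), largest block size 3 (exponent in m_A), 2 blocks (geometric multiplicity). These force block sizes [3, 1].
λ = 6: algebraic multiplicity 2 (exponent in χ_A), largest block size 2 (exponent in m_A), 1 block (geometric multiplicity). This forces block sizes [2].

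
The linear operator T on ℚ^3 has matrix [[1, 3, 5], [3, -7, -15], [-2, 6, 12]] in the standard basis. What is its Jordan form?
J = [[2, 1, 0], [0, 2, 0], [0, 0, 2]]

The characteristic polynomial is det(xI - A) = (x - 2)^3, so the eigenvalues are 2 (algebraic multiplicity 3).

For λ = 2: rank(A - 2I) = 1, rank((A - 2I)^2) = 0. The eigenspace has dimension 3 - 1 = 2, so there are 2 Jordan blocks; the rank sequence gives block sizes [2, 1].

Assembling the blocks gives the Jordan form J above.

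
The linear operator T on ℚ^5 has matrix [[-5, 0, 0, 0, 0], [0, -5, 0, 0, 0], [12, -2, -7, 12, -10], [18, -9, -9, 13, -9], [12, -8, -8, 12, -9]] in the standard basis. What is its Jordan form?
J = [[-5, 0, 0, 0, 0], [0, -5, 0, 0, 0], [0, 0, -5, 0, 0], [0, 0, 0, 1, 1], [0, 0, 0, 0, 1]]

The characteristic polynomial is det(xI - A) = (x - 1)^2(x + 5)^3, so the eigenvalues are -5 (algebraic multiplicity 3), 1 (algebraic multiplicity 2).

For λ = -5: rank(A + 5I) = 2. The eigenspace has dimension 5 - 2 = 3, so there are 3 Jordan blocks; the rank sequence gives block sizes [1, 1, 1].

For λ = 1: rank(A - I) = 4, rank((A - I)^2) = 3. The eigenspace has dimension 5 - 4 = 1, so there is 1 Jordan block; the rank sequence gives block sizes [2].

Assembling the blocks gives the Jordan form J above.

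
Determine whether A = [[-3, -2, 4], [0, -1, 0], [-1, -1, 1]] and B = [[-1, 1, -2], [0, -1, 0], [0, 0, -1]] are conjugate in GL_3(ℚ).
Yes.

Two matrices over a field are similar if and only if they have the same invariant factors.

Both A and B have characteristic polynomial (x + 1)^3 and minimal polynomial (x + 1)^2. Computing further, both have invariant factors x + 1, (x + 1)^2. Hence A and B are similar.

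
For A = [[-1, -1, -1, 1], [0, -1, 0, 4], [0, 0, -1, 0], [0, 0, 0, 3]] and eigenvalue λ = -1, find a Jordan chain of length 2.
v_1 = [[0, 1, -2, 0]]^T, v_2 = [[1, 0, 0, 0]]^T

We seek v_1 ∈ ker((A + I)^2) \ ker(A + I), then set v_{i+1} = (A + I) v_i.

One such chain is v_1 = [[0, 1, -2, 0]]^T, v_2 = [[1, 0, 0, 0]]^T. Check: (A + I) v_2 = [[0, 0, 0, 0]]^T = 0.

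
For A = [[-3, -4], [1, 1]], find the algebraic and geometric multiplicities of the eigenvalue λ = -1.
The characteristic polynomial is (x + 1)^2, so the factor x + 1 appears with exponent 2: the algebraic multiplicity is 2.

rank(A + I) = 1, so the eigenspace has dimension 2 - 1 = 1: the geometric multiplicity is 1.

Since 1 < 2, A is not diagonalizable.

algebraic multiplicity 2, geometric multiplicity 1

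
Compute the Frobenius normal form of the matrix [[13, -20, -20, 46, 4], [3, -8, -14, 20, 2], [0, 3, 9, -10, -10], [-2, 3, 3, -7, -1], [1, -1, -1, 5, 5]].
The invariant factors of A (the non-unit diagonal entries of the Smith normal form of xI - A over ℚ[x]) are x - 6, (x - 6)(x^3 - x - 2), each dividing the next. The characteristic polynomial is their product, (x - 6)^2(x^3 - x - 2).

The rational canonical form is the block-diagonal matrix of companion matrices C(f_i):
R = [[6, 0, 0, 0, 0], [0, 0, 0, 0, -12], [0, 1, 0, 0, -4], [0, 0, 1, 0, 1], [0, 0, 0, 1, 6]].

Note the characteristic polynomial does not split into linear factors over ℚ, so A has no Jordan form over ℚ; the rational canonical form exists over any field.

R = [[6, 0, 0, 0, 0], [0, 0, 0, 0, -12], [0, 1, 0, 0, -4], [0, 0, 1, 0, 1], [0, 0, 0, 1, 6]]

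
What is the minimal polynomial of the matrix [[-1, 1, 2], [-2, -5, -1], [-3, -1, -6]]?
The characteristic polynomial factors as (x + 4)^3. The minimal polynomial is ∏(x - λ)^{k_λ} where k_λ is the size of the largest Jordan block at λ.

For λ = -4: rank(A + 4I) = 2, and the largest Jordan block has size 3 (the smallest k with rank((A + 4I)^k) = rank((A + 4I)^(k+1))).

So m_A(x) = (x + 4)^3.

m_A(x) = (x + 4)^3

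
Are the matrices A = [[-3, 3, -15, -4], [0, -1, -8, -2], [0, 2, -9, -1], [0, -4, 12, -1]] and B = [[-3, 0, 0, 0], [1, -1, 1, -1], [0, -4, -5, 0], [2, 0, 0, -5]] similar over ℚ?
No.

Both have characteristic polynomial (x + 3)^3(x + 5), but the minimal polynomial of A is (x + 3)^3(x + 5) while the minimal polynomial of B is (x + 3)^2(x + 5). The minimal polynomial is a similarity invariant, so A and B are not similar.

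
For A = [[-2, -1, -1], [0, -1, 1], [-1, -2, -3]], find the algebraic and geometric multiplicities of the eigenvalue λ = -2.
algebraic multiplicity 3, geometric multiplicity 1

The characteristic polynomial is (x + 2)^3, so the factor x + 2 appears with exponent 3: the algebraic multiplicity is 3.

rank(A + 2I) = 2, so the eigenspace has dimension 3 - 2 = 1: the geometric multiplicity is 1.

Since 1 < 3, A is not diagonalizable.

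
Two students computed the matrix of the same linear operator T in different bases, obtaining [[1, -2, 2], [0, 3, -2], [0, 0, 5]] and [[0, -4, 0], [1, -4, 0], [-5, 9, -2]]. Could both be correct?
No.

trace(A) = 9 but trace(B) = -6. The trace is a similarity invariant, so A and B are not similar.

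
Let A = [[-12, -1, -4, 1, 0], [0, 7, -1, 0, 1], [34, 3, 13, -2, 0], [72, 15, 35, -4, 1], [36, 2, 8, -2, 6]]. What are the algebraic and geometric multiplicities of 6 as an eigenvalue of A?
algebraic multiplicity 3, geometric multiplicity 1

The characteristic polynomial is (x - 6)^3(x + 4)^2, so the factor x - 6 appears with exponent 3: the algebraic multiplicity is 3.

rank(A - 6I) = 4, so the eigenspace has dimension 5 - 4 = 1: the geometric multiplicity is 1.

Since 1 < 3, A is not diagonalizable.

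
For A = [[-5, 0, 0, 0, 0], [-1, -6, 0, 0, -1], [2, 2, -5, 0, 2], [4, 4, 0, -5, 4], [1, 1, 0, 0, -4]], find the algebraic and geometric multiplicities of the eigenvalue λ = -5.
The characteristic polynomial is (x + 5)^5, so the factor x + 5 appears with exponent 5: the algebraic multiplicity is 5.

rank(A + 5I) = 1, so the eigenspace has dimension 5 - 1 = 4: the geometric multiplicity is 4.

Since 4 < 5, A is not diagonalizable.

algebraic multiplicity 5, geometric multiplicity 4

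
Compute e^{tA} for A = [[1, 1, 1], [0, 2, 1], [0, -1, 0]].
A has Jordan form J = [[1, 1, 0], [0, 1, 0], [0, 0, 1]] with A = PJP^{-1}, so e^{tA} = P e^{tJ} P^{-1}.

For a Jordan block J_k(λ), e^{tJ_k(λ)} = e^{λt} · (I + tN + t^2 N^2/2! + ... + t^{k-1} N^{k-1}/(k-1)!) where N is the nilpotent superdiagonal part.

Assembling the blocks and conjugating back gives the entries of e^{tA} as shown above.

e^{tA} = [[e^{t}, t*e^{t}, t*e^{t}], [0, (t + 1)*e^{t}, t*e^{t}], [0, -t*e^{t}, (1 - t)*e^{t}]]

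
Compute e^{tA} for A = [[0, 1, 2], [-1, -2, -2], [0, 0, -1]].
e^{tA} = [[(t + 1)*e^{-t}, t*e^{-t}, 2*t*e^{-t}], [-t*e^{-t}, (1 - t)*e^{-t}, -2*t*e^{-t}], [0, 0, e^{-t}]]

A has Jordan form J = [[-1, 1, 0], [0, -1, 0], [0, 0, -1]] with A = PJP^{-1}, so e^{tA} = P e^{tJ} P^{-1}.

For a Jordan block J_k(λ), e^{tJ_k(λ)} = e^{λt} · (I + tN + t^2 N^2/2! + ... + t^{k-1} N^{k-1}/(k-1)!) where N is the nilpotent superdiagonal part.

Assembling the blocks and conjugating back gives the entries of e^{tA} as shown above.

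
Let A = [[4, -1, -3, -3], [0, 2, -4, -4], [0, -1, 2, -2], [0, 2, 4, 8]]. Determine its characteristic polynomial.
χ_A(x) = (x - 4)^4

xI - A = [[x - 4, 1, 3, 3], [0, x - 2, 4, 4], [0, 1, x - 2, 2], [0, -2, -4, x - 8]].

Expanding det(xI - A) along the first row:
det(xI - A) = + (x - 4)·det([[x - 2, 4, 4], [1, x - 2, 2], [-2, -4, x - 8]]) - (1)·det([[0, 4, 4], [0, x - 2, 2], [0, -4, x - 8]]) + (3)·det([[0, x - 2, 4], [0, 1, 2], [0, -2, x - 8]]) - (3)·det([[0, x - 2, 4], [0, 1, x - 2], [0, -2, -4]]).

Evaluating gives χ_A(x) = x^4 - 16x^3 + 96x^2 - 256x + 256 = (x - 4)^4.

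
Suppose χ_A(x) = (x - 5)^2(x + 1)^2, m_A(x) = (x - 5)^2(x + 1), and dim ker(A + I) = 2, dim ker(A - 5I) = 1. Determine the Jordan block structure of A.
Jordan blocks: (-1, 1), (-1, 1), (5, 2)

λ = -1: algebraic multiplicity 2 (exponent in χ_A), largest block size 1 (exponent in m_A), 2 blocks (geometric multiplicity). These force block sizes [1, 1].
λ = 5: algebraic multiplicity 2 (exponent in χ_A), largest block size 2 (exponent in m_A), 1 block (geometric multiplicity). This forces block sizes [2].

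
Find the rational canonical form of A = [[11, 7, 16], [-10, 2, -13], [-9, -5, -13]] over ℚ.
The invariant factors of A (the non-unit diagonal entries of the Smith normal form of xI - A over ℚ[x]) are x^3 + 2x + 4, each dividing the next. The characteristic polynomial is their product, x^3 + 2x + 4.

The rational canonical form is the block-diagonal matrix of companion matrices C(f_i):
R = [[0, 0, -4], [1, 0, -2], [0, 1, 0]].

Note the characteristic polynomial does not split into linear factors over ℚ, so A has no Jordan form over ℚ; the rational canonical form exists over any field.

R = [[0, 0, -4], [1, 0, -2], [0, 1, 0]]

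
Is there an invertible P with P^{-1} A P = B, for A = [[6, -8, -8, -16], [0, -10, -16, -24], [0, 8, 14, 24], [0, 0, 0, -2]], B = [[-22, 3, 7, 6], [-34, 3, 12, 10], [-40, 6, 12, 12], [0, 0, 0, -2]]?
No.

trace(A) = 8 but trace(B) = -9. The trace is a similarity invariant, so A and B are not similar.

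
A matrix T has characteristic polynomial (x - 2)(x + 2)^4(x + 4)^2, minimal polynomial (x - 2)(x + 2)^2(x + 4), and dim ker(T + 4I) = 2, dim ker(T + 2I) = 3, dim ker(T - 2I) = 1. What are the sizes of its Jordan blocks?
λ = -4: algebraic multiplicity 2 (exponent in χ_T), largest block size 1 (exponent in m_T), 2 blocks (geometric multiplicity). These force block sizes [1, 1].
λ = -2: algebraic multiplicity 4 (exponent in χ_T), largest block size 2 (exponent in m_T), 3 blocks (geometric multiplicity). These force block sizes [2, 1, 1].
λ = 2: algebraic multiplicity 1 (exponent in χ_T), largest block size 1 (exponent in m_T), 1 block (geometric multiplicity). This forces block sizes [1].

Jordan blocks: (-4, 1), (-4, 1), (-2, 2), (-2, 1), (-2, 1), (2, 1)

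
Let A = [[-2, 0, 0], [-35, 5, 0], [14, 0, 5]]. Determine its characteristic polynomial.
xI - A = [[x + 2, 0, 0], [35, x - 5, 0], [-14, 0, x - 5]].

Expanding det(xI - A) along the first row:
det(xI - A) = + (x + 2)·det([[x - 5, 0], [0, x - 5]]) - (0)·det([[35, 0], [-14, x - 5]]) + (0)·det([[35, x - 5], [-14, 0]]).

Evaluating gives χ_A(x) = x^3 - 8x^2 + 5x + 50 = (x - 5)^2(x + 2).

χ_A(x) = (x - 5)^2(x + 2)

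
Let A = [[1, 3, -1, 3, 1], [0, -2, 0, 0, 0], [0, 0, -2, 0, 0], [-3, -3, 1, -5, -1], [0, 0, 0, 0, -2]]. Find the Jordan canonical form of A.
J = [[-2, 1, 0, 0, 0], [0, -2, 0, 0, 0], [0, 0, -2, 0, 0], [0, 0, 0, -2, 0], [0, 0, 0, 0, -2]]

The characteristic polynomial is det(xI - A) = (x + 2)^5, so the eigenvalues are -2 (algebraic multiplicity 5).

For λ = -2: rank(A + 2I) = 1, rank((A + 2I)^2) = 0. The eigenspace has dimension 5 - 1 = 4, so there are 4 Jordan blocks; the rank sequence gives block sizes [2, 1, 1, 1].

Assembling the blocks gives the Jordan form J above.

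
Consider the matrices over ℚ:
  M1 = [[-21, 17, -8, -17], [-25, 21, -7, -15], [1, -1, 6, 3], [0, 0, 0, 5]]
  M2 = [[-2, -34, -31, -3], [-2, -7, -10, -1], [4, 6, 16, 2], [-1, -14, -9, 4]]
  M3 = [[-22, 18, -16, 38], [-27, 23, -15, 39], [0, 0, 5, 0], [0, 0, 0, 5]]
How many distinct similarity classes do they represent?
2 classes: {M1, M2}, {M3}

Characteristic polynomials: χ_{M1} = (x - 5)^3(x + 4), χ_{M2} = (x - 5)^3(x + 4), χ_{M3} = (x - 5)^3(x + 4).

{M1, M2}: invariant factors (x - 5)^3(x + 4).

{M3}: invariant factors x - 5, (x - 5)^2(x + 4).

Matrices are similar if and only if their invariant-factor lists agree; the partition into similarity classes is {M1, M2}, {M3}.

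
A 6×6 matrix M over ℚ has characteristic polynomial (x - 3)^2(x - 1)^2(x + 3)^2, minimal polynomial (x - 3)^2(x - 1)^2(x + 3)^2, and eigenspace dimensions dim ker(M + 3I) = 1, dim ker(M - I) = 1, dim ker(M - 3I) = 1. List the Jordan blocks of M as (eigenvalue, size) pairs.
Jordan blocks: (-3, 2), (1, 2), (3, 2)

λ = -3: algebraic multiplicity 2 (exponent in χ_M), largest block size 2 (exponent in m_M), 1 block (geometric multiplicity). This forces block sizes [2].
λ = 1: algebraic multiplicity 2 (exponent in χ_M), largest block size 2 (exponent in m_M), 1 block (geometric multiplicity). This forces block sizes [2].
λ = 3: algebraic multiplicity 2 (exponent in χ_M), largest block size 2 (exponent in m_M), 1 block (geometric multiplicity). This forces block sizes [2].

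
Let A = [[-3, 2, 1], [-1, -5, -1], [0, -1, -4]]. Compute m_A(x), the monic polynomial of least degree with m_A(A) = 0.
m_A(x) = (x + 4)^3

The characteristic polynomial factors as (x + 4)^3. The minimal polynomial is ∏(x - λ)^{k_λ} where k_λ is the size of the largest Jordan block at λ.

For λ = -4: rank(A + 4I) = 2, and the largest Jordan block has size 3 (the smallest k with rank((A + 4I)^k) = rank((A + 4I)^(k+1))).

So m_A(x) = (x + 4)^3.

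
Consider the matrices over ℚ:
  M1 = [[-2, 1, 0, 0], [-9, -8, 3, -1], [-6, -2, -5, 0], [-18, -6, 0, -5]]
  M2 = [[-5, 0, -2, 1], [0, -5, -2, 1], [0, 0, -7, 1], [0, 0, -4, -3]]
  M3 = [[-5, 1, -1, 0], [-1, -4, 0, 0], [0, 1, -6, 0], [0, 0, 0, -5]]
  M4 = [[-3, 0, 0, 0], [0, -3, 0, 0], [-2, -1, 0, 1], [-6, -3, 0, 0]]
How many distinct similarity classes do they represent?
3 classes: {M1, M3}, {M2}, {M4}

Characteristic polynomials: χ_{M1} = (x + 5)^4, χ_{M2} = (x + 5)^4, χ_{M3} = (x + 5)^4, χ_{M4} = x^2(x + 3)^2.

{M1, M3}: invariant factors x + 5, (x + 5)^3.

{M2}: invariant factors x + 5, x + 5, (x + 5)^2.

{M4}: invariant factors x + 3, x^2(x + 3).

Matrices are similar if and only if their invariant-factor lists agree; the partition into similarity classes is {M1, M3}, {M2}, {M4}.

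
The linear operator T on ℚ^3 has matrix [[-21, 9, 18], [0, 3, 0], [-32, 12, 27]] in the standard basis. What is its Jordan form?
The characteristic polynomial is det(xI - A) = (x - 3)^3, so the eigenvalues are 3 (algebraic multiplicity 3).

For λ = 3: rank(A - 3I) = 1, rank((A - 3I)^2) = 0. The eigenspace has dimension 3 - 1 = 2, so there are 2 Jordan blocks; the rank sequence gives block sizes [2, 1].

Assembling the blocks gives the Jordan form J above.

J = [[3, 1, 0], [0, 3, 0], [0, 0, 3]]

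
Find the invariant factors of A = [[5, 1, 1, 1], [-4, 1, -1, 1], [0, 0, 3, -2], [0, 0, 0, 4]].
The Jordan structure of A has elementary divisors (x - 3)^3, (x - 4). Arranging the block sizes at each eigenvalue in decreasing order and taking row products gives the invariant factors.

Invariant factors (smallest first, each dividing the next): (x - 4)(x - 3)^3.

Check: the last factor (x - 4)(x - 3)^3 is the minimal polynomial, and the product (x - 4)(x - 3)^3 is the characteristic polynomial.

(x - 4)(x - 3)^3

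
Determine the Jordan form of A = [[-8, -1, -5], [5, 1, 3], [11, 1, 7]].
J = [[0, 1, 0], [0, 0, 1], [0, 0, 0]]

The characteristic polynomial is det(xI - A) = x^3, so the eigenvalues are 0 (algebraic multiplicity 3).

For λ = 0: rank(A) = 2, rank(A^2) = 1, rank(A^3) = 0. The eigenspace has dimension 3 - 2 = 1, so there is 1 Jordan block; the rank sequence gives block sizes [3].

Assembling the blocks gives the Jordan form J above.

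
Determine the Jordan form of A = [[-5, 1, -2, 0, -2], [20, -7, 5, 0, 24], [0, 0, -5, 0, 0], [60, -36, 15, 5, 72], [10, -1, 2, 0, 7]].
The characteristic polynomial is det(xI - A) = (x - 5)^2(x + 5)^3, so the eigenvalues are -5 (algebraic multiplicity 3), 5 (algebraic multiplicity 2).

For λ = -5: rank(A + 5I) = 4, rank((A + 5I)^2) = 3, rank((A + 5I)^3) = 2. The eigenspace has dimension 5 - 4 = 1, so there is 1 Jordan block; the rank sequence gives block sizes [3].

For λ = 5: rank(A - 5I) = 3. The eigenspace has dimension 5 - 3 = 2, so there are 2 Jordan blocks; the rank sequence gives block sizes [1, 1].

Assembling the blocks gives the Jordan form J above.

J = [[-5, 1, 0, 0, 0], [0, -5, 1, 0, 0], [0, 0, -5, 0, 0], [0, 0, 0, 5, 0], [0, 0, 0, 0, 5]]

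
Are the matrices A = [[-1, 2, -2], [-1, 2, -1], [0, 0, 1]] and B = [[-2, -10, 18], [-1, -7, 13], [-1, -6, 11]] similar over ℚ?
No.

Both have characteristic polynomial x(x - 1)^2, but the minimal polynomial of A is x(x - 1) while the minimal polynomial of B is x(x - 1)^2. The minimal polynomial is a similarity invariant, so A and B are not similar.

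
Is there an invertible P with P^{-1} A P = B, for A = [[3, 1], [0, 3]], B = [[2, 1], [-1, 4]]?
Two matrices over a field are similar if and only if they have the same invariant factors.

Both A and B have characteristic polynomial (x - 3)^2 and minimal polynomial (x - 3)^2. Computing further, both have invariant factors (x - 3)^2. Hence A and B are similar.

Yes.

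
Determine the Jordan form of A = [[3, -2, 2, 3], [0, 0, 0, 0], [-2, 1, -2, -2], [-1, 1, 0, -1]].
J = [[0, 1, 0, 0], [0, 0, 1, 0], [0, 0, 0, 0], [0, 0, 0, 0]]

The characteristic polynomial is det(xI - A) = x^4, so the eigenvalues are 0 (algebraic multiplicity 4).

For λ = 0: rank(A) = 2, rank(A^2) = 1, rank(A^3) = 0. The eigenspace has dimension 4 - 2 = 2, so there are 2 Jordan blocks; the rank sequence gives block sizes [3, 1].

Assembling the blocks gives the Jordan form J above.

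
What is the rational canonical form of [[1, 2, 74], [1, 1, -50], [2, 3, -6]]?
The invariant factors of A (the non-unit diagonal entries of the Smith normal form of xI - A over ℚ[x]) are (x - 3)(x + 2)(x + 5), each dividing the next. The characteristic polynomial is their product, (x - 3)(x + 2)(x + 5).

The rational canonical form is the block-diagonal matrix of companion matrices C(f_i):
R = [[0, 0, 30], [1, 0, 11], [0, 1, -4]].

R = [[0, 0, 30], [1, 0, 11], [0, 1, -4]]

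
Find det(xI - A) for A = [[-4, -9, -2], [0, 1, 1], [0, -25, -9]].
χ_A(x) = (x + 4)^3

xI - A = [[x + 4, 9, 2], [0, x - 1, -1], [0, 25, x + 9]].

Expanding det(xI - A) along the first row:
det(xI - A) = + (x + 4)·det([[x - 1, -1], [25, x + 9]]) - (9)·det([[0, -1], [0, x + 9]]) + (2)·det([[0, x - 1], [0, 25]]).

Evaluating gives χ_A(x) = x^3 + 12x^2 + 48x + 64 = (x + 4)^3.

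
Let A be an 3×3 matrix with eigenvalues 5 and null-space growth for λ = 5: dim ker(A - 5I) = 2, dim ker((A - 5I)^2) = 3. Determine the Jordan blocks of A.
λ = 5: successive nullity increments [2, 1] count blocks of size ≥ k; block sizes are [2, 1].

Jordan blocks: (5, 2), (5, 1)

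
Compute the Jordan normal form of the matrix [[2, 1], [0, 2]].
J = [[2, 1], [0, 2]]

The characteristic polynomial is det(xI - A) = (x - 2)^2, so the eigenvalues are 2 (algebraic multiplicity 2).

For λ = 2: rank(A - 2I) = 1, rank((A - 2I)^2) = 0. The eigenspace has dimension 2 - 1 = 1, so there is 1 Jordan block; the rank sequence gives block sizes [2].

Assembling the blocks gives the Jordan form J above.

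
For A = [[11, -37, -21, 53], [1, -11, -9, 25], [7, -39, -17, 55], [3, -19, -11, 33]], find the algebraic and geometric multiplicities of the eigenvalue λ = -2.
algebraic multiplicity 1, geometric multiplicity 1

The characteristic polynomial is (x - 6)^3(x + 2), so the factor x + 2 appears with exponent 1: the algebraic multiplicity is 1.

rank(A + 2I) = 3, so the eigenspace has dimension 4 - 3 = 1: the geometric multiplicity is 1.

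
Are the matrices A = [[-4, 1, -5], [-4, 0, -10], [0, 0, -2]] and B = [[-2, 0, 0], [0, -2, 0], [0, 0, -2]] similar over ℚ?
Both have characteristic polynomial (x + 2)^3, but the minimal polynomial of A is (x + 2)^2 while the minimal polynomial of B is x + 2. The minimal polynomial is a similarity invariant, so A and B are not similar.

No.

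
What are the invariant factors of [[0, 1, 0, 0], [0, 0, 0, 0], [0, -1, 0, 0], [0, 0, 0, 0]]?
The Jordan structure of A has elementary divisors x^2, x, x. Arranging the block sizes at each eigenvalue in decreasing order and taking row products gives the invariant factors.

Invariant factors (smallest first, each dividing the next): x, x, x^2.

Check: the last factor x^2 is the minimal polynomial, and the product x^4 is the characteristic polynomial.

x, x, x^2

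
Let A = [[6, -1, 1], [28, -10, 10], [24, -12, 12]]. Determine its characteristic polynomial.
xI - A = [[x - 6, 1, -1], [-28, x + 10, -10], [-24, 12, x - 12]].

Expanding det(xI - A) along the first row:
det(xI - A) = + (x - 6)·det([[x + 10, -10], [12, x - 12]]) - (1)·det([[-28, -10], [-24, x - 12]]) + (-1)·det([[-28, x + 10], [-24, 12]]).

Evaluating gives χ_A(x) = x^3 - 8x^2 + 16x = x(x - 4)^2.

χ_A(x) = x(x - 4)^2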